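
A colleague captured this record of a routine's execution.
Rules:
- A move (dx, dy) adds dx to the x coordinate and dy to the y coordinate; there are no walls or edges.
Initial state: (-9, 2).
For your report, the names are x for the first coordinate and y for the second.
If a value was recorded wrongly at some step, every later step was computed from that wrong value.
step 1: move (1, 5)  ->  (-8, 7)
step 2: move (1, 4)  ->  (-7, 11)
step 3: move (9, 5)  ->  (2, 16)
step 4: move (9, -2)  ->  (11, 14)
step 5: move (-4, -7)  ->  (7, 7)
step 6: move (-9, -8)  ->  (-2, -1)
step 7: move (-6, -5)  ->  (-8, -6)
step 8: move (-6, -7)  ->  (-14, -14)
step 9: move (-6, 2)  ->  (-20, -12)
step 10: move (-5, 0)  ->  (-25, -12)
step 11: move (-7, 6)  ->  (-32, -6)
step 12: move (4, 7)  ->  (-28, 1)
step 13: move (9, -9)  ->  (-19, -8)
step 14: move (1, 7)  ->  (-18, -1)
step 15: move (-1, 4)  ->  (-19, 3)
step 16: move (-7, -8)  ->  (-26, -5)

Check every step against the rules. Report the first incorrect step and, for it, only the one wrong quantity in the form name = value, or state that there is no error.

step 8, y = -13

Step 1: x = -9 + (1) = -8, y = 2 + (5) = 7 — checks out.
Step 2: x = -8 + (1) = -7, y = 7 + (4) = 11 — consistent with the record.
Step 3: x = -7 + (9) = 2, y = 11 + (5) = 16 — in agreement.
Step 4: x = 2 + (9) = 11, y = 16 + (-2) = 14 — no discrepancy.
Step 5: x = 11 + (-4) = 7, y = 14 + (-7) = 7 — in agreement.
Step 6: x = 7 + (-9) = -2, y = 7 + (-8) = -1 — matches.
Step 7: x = -2 + (-6) = -8, y = -1 + (-5) = -6 — checks out.
Step 8: x = -8 + (-6) = -14, y = -6 + (-7) = -13 — the entry is off here.
So the first discrepancy is step 8, where the right value is y = -13.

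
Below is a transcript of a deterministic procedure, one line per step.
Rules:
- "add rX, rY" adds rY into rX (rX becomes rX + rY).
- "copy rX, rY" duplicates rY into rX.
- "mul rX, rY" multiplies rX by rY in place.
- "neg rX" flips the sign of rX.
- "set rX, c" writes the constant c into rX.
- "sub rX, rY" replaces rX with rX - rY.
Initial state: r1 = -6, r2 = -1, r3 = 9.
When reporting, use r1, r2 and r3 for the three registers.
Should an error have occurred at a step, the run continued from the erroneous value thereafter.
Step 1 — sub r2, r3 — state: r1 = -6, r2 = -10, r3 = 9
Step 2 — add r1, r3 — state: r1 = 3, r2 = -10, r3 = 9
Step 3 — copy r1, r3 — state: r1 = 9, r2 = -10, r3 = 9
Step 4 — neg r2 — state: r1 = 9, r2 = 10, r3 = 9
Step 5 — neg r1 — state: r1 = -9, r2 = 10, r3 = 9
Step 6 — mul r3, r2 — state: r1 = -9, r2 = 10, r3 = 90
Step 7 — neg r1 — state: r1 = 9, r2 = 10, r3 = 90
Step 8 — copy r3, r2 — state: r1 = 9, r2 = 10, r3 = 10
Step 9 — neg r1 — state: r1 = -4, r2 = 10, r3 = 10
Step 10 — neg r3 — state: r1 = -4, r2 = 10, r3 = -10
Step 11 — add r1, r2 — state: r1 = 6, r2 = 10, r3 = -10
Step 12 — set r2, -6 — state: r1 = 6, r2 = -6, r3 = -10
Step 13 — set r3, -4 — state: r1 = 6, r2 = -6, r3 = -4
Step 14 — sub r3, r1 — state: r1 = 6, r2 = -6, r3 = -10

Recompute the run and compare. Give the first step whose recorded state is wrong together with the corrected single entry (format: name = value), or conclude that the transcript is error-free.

Recomputing the run from the initial state:
step 1: r1 = -6, r2 = -10, r3 = 9
step 2: r1 = 3, r2 = -10, r3 = 9
step 3: r1 = 9, r2 = -10, r3 = 9
step 4: r1 = 9, r2 = 10, r3 = 9
step 5: r1 = -9, r2 = 10, r3 = 9
step 6: r1 = -9, r2 = 10, r3 = 90
step 7: r1 = 9, r2 = 10, r3 = 90
step 8: r1 = 9, r2 = 10, r3 = 10
step 9: r1 = -9, r2 = 10, r3 = 10
step 10: r1 = -9, r2 = 10, r3 = -10
step 11: r1 = 1, r2 = 10, r3 = -10
step 12: r1 = 1, r2 = -6, r3 = -10
step 13: r1 = 1, r2 = -6, r3 = -4
step 14: r1 = 1, r2 = -6, r3 = -5
The first disagreement with the transcript is at step 9, where the value should be r1 = -9.

step 9, r1 = -9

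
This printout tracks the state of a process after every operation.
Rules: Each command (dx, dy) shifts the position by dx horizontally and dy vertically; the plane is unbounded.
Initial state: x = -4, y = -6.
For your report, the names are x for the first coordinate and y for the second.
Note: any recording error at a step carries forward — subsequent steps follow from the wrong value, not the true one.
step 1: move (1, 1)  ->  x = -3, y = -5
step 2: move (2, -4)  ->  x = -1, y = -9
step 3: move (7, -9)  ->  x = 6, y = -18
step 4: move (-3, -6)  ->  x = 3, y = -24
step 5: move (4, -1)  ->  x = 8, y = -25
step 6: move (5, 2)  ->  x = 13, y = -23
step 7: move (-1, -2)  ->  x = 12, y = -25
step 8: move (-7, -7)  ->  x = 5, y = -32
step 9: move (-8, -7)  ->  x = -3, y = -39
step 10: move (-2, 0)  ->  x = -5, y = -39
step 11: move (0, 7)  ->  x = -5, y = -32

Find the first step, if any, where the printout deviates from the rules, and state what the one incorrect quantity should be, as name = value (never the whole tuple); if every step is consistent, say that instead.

step 5, x = 7

Step 1: x = -4 + (1) = -3, y = -6 + (1) = -5 — in agreement.
Step 2: x = -3 + (2) = -1, y = -5 + (-4) = -9 — checks out.
Step 3: x = -1 + (7) = 6, y = -9 + (-9) = -18 — matches.
Step 4: x = 6 + (-3) = 3, y = -18 + (-6) = -24 — checks out.
Step 5: x = 3 + (4) = 7, y = -24 + (-1) = -25 — this is not what the printout shows.
Conclusion: step 5 carries the first error; the entry should be x = 7.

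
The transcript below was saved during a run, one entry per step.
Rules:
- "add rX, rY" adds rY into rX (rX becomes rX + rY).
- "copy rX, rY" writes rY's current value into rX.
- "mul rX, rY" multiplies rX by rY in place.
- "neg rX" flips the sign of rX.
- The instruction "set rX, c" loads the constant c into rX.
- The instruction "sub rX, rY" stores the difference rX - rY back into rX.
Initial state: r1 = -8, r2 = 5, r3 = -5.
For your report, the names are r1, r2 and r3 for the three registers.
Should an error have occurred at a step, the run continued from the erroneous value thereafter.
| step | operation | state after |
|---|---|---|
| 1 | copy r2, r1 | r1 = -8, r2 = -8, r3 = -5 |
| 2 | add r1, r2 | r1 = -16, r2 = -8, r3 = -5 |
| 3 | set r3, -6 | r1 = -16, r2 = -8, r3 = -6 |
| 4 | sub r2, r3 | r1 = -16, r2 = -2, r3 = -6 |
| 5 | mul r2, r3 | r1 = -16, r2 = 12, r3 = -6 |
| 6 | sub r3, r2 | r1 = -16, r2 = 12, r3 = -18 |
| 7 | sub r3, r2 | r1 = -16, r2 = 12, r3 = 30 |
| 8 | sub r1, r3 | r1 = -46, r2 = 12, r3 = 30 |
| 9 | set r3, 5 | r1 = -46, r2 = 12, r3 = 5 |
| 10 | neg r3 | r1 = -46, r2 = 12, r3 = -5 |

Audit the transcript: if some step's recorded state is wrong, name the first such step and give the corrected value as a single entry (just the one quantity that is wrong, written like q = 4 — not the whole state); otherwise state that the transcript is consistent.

1. r2 = -8 (in agreement)
2. r1 = -8 + -8 = -16 (consistent with the transcript)
3. r3 = -6 (matches)
4. r2 = -8 - -6 = -2 (same as recorded)
5. r2 = -2 * -6 = 12 (agrees with the transcript)
6. r3 = -6 - 12 = -18 (checks out)
7. r3 = -18 - 12 = -30 (the transcript disagrees here)
So the first discrepancy is step 7, where the right value is r3 = -30.

step 7, r3 = -30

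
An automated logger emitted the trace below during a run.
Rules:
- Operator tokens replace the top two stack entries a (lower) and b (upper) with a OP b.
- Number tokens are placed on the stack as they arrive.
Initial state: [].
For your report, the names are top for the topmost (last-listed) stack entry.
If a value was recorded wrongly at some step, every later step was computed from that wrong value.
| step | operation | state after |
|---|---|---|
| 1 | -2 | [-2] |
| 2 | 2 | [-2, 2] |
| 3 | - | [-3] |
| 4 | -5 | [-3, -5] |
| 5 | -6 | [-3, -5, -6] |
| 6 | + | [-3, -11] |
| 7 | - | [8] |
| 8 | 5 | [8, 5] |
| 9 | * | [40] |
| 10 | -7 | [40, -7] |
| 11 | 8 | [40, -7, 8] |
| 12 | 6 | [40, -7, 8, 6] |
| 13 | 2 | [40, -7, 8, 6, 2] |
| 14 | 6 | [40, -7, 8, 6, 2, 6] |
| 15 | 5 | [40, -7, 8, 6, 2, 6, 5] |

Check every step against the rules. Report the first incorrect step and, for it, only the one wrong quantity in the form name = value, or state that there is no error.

step 3, top = -4

Step 1: push -2: top = -2 — confirmed correct.
Step 2: push 2: top = 2 — confirmed correct.
Step 3: -2 - 2 = -4 — not what was recorded.
First incorrect step: 3; the correct value is top = -4.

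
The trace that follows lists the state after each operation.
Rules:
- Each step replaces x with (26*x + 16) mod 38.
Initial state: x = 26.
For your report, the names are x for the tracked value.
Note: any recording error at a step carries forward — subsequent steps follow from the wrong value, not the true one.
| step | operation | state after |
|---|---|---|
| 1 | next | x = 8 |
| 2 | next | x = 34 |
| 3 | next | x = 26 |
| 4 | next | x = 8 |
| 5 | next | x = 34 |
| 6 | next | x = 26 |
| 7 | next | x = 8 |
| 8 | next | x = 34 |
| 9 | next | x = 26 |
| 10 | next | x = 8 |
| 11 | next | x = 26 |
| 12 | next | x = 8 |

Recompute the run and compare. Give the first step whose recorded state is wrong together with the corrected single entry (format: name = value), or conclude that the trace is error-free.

step 1: x = (26*26 + 16) mod 38 = 8 -> consistent with the trace
step 2: x = (26*8 + 16) mod 38 = 34 -> in agreement
step 3: x = (26*34 + 16) mod 38 = 26 -> same as recorded
step 4: x = (26*26 + 16) mod 38 = 8 -> matches
step 5: x = (26*8 + 16) mod 38 = 34 -> consistent with the trace
step 6: x = (26*34 + 16) mod 38 = 26 -> no discrepancy
step 7: x = (26*26 + 16) mod 38 = 8 -> matches
step 8: x = (26*8 + 16) mod 38 = 34 -> verified
step 9: x = (26*34 + 16) mod 38 = 26 -> consistent with the trace
step 10: x = (26*26 + 16) mod 38 = 8 -> consistent with the trace
step 11: x = (26*8 + 16) mod 38 = 34 -> first mismatch against the trace
First deviation found at step 11; the corrected entry is x = 34.

step 11, x = 34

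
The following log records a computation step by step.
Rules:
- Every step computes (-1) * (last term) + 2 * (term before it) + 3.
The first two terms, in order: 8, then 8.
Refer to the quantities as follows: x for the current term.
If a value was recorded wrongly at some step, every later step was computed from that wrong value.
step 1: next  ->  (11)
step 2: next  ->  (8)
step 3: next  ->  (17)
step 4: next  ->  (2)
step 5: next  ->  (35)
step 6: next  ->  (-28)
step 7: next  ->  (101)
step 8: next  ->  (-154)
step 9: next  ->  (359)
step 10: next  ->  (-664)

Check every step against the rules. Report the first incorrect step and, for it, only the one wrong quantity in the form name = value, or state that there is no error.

Recomputing the run from the initial state:
step 1: x = 11
step 2: x = 8
step 3: x = 17
step 4: x = 2
step 5: x = 35
step 6: x = -28
step 7: x = 101
step 8: x = -154
step 9: x = 359
step 10: x = -664
This matches the log at every step.

no error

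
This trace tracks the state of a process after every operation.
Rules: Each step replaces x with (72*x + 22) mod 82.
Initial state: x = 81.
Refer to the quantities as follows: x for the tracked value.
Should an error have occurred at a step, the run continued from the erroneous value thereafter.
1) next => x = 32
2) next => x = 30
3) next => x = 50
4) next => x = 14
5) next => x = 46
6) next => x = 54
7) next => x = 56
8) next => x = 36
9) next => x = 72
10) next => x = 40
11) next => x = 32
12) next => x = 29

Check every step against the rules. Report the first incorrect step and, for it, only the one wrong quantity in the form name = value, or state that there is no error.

step 12, x = 30

step 1: x = (72*81 + 22) mod 82 = 32 -> matches
step 2: x = (72*32 + 22) mod 82 = 30 -> agrees with the trace
step 3: x = (72*30 + 22) mod 82 = 50 -> agrees with the trace
step 4: x = (72*50 + 22) mod 82 = 14 -> confirmed correct
step 5: x = (72*14 + 22) mod 82 = 46 -> matches
step 6: x = (72*46 + 22) mod 82 = 54 -> verified
step 7: x = (72*54 + 22) mod 82 = 56 -> agrees with the trace
step 8: x = (72*56 + 22) mod 82 = 36 -> no discrepancy
step 9: x = (72*36 + 22) mod 82 = 72 -> verified
step 10: x = (72*72 + 22) mod 82 = 40 -> consistent with the trace
step 11: x = (72*40 + 22) mod 82 = 32 -> checks out
step 12: x = (72*32 + 22) mod 82 = 30 -> the trace disagrees here
The earliest wrong entry is at step 12: it should read x = 30.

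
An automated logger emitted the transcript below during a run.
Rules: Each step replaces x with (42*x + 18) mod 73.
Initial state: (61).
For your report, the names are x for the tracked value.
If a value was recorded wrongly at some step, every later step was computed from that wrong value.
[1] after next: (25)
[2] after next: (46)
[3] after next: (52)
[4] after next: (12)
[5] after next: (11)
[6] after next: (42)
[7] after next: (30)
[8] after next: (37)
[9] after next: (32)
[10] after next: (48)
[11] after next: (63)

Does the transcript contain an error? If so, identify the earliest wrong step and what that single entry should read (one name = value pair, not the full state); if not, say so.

step 9, x = 39

Recomputing the run from the initial state:
step 1: x = 25
step 2: x = 46
step 3: x = 52
step 4: x = 12
step 5: x = 11
step 6: x = 42
step 7: x = 30
step 8: x = 37
step 9: x = 39
step 10: x = 50
step 11: x = 1
The first disagreement with the transcript is at step 9, where the value should be x = 39.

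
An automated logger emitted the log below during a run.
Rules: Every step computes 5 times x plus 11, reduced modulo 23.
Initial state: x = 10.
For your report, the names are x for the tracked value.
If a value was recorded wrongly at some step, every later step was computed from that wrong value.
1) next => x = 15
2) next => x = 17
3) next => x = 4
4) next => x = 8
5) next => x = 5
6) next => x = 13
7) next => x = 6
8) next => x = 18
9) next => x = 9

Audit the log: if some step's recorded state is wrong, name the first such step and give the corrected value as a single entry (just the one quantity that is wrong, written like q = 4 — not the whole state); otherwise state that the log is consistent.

step 7, x = 7

Recomputing the run from the initial state:
step 1: x = 15
step 2: x = 17
step 3: x = 4
step 4: x = 8
step 5: x = 5
step 6: x = 13
step 7: x = 7
step 8: x = 0
step 9: x = 11
The first disagreement with the log is at step 7, where the value should be x = 7.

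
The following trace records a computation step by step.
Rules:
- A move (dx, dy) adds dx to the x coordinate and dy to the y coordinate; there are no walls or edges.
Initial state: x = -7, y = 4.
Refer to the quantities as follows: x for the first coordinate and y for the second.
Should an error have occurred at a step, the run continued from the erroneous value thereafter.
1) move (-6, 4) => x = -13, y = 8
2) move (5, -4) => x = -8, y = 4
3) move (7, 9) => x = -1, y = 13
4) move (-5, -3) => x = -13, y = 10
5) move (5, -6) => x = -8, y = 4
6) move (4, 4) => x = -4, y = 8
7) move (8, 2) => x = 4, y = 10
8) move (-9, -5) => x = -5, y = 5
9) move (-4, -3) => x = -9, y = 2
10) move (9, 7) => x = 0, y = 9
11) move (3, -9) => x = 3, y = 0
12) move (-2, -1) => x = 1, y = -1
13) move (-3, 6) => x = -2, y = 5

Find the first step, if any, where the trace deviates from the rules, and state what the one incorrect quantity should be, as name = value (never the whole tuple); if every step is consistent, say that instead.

Step 1: x = -7 + (-6) = -13, y = 4 + (4) = 8 — exactly as logged.
Step 2: x = -13 + (5) = -8, y = 8 + (-4) = 4 — agrees with the trace.
Step 3: x = -8 + (7) = -1, y = 4 + (9) = 13 — exactly as logged.
Step 4: x = -1 + (-5) = -6, y = 13 + (-3) = 10 — the trace has a different value.
So the first discrepancy is step 4, where the right value is x = -6.

step 4, x = -6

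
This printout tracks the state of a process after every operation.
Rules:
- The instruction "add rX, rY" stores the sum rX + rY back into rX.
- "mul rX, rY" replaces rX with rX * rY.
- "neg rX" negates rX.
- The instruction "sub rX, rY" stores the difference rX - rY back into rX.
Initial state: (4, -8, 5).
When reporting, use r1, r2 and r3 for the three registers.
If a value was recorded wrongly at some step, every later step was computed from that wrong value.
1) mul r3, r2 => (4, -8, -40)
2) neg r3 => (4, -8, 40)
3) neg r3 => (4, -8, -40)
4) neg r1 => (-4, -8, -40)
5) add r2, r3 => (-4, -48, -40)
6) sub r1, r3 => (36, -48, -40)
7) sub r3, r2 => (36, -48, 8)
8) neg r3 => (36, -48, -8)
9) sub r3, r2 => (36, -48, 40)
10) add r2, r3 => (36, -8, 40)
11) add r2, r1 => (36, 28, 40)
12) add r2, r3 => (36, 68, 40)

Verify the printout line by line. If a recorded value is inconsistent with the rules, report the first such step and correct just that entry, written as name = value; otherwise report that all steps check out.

no error

1. r3 = 5 * -8 = -40 (consistent with the printout)
2. r3 = -(-40) = 40 (consistent with the printout)
3. r3 = -(40) = -40 (matches)
4. r1 = -(4) = -4 (matches)
5. r2 = -8 + -40 = -48 (exactly as logged)
6. r1 = -4 - -40 = 36 (confirmed correct)
7. r3 = -40 - -48 = 8 (confirmed correct)
8. r3 = -(8) = -8 (agrees with the printout)
9. r3 = -8 - -48 = 40 (same as recorded)
10. r2 = -48 + 40 = -8 (exactly as logged)
11. r2 = -8 + 36 = 28 (matches)
12. r2 = 28 + 40 = 68 (consistent with the printout)
Every step is consistent.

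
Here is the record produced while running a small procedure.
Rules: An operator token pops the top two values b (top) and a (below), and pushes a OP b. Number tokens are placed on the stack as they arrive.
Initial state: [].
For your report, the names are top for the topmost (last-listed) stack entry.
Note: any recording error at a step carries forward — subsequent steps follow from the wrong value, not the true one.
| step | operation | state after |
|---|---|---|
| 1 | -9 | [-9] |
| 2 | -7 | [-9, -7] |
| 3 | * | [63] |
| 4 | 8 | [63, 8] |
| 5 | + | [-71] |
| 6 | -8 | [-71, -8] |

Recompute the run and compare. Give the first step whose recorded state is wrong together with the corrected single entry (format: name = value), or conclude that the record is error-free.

step 1: push -9: top = -9 -> verified
step 2: push -7: top = -7 -> matches
step 3: -9 * -7 = 63 -> consistent with the record
step 4: push 8: top = 8 -> consistent with the record
step 5: 63 + 8 = 71 -> the entry is off here
So the first discrepancy is step 5, where the right value is top = 71.

step 5, top = 71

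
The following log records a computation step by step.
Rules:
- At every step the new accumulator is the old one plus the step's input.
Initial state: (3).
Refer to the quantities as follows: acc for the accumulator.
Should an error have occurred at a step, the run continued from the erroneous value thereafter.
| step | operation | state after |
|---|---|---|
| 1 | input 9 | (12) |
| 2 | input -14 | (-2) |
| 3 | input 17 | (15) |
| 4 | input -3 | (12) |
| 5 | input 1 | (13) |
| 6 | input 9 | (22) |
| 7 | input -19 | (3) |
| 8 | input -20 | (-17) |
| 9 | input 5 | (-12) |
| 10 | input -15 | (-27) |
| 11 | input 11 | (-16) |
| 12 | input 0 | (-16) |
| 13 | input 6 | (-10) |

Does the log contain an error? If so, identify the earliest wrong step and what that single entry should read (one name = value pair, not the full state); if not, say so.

no error

Recomputing the run from the initial state:
step 1: acc = 12
step 2: acc = -2
step 3: acc = 15
step 4: acc = 12
step 5: acc = 13
step 6: acc = 22
step 7: acc = 3
step 8: acc = -17
step 9: acc = -12
step 10: acc = -27
step 11: acc = -16
step 12: acc = -16
step 13: acc = -10
This matches the log at every step.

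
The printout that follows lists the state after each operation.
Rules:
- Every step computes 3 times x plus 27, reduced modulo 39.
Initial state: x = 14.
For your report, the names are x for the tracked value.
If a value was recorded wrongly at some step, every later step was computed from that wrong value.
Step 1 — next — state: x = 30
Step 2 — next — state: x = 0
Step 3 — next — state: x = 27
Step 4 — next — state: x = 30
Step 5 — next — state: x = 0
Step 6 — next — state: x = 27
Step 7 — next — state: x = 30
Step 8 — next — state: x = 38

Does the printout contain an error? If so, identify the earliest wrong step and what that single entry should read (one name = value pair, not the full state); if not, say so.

Step 1: x = (3*14 + 27) mod 39 = 30 — same as recorded.
Step 2: x = (3*30 + 27) mod 39 = 0 — in agreement.
Step 3: x = (3*0 + 27) mod 39 = 27 — confirmed correct.
Step 4: x = (3*27 + 27) mod 39 = 30 — matches.
Step 5: x = (3*30 + 27) mod 39 = 0 — in agreement.
Step 6: x = (3*0 + 27) mod 39 = 27 — agrees with the printout.
Step 7: x = (3*27 + 27) mod 39 = 30 — in agreement.
Step 8: x = (3*30 + 27) mod 39 = 0 — first mismatch against the printout.
Step 8 is the first one off; corrected, x = 0.

step 8, x = 0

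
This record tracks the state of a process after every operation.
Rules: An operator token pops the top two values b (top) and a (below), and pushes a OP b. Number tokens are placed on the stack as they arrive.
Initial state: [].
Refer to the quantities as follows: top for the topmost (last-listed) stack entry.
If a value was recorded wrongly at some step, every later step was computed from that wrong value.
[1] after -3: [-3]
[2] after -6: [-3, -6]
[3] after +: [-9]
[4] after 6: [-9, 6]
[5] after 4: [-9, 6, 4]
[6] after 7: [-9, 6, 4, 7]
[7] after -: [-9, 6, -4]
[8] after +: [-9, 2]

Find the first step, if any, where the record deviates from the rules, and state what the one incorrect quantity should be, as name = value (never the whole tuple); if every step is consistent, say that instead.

Recomputing the run from the initial state:
step 1: [-3]
step 2: [-3, -6]
step 3: [-9]
step 4: [-9, 6]
step 5: [-9, 6, 4]
step 6: [-9, 6, 4, 7]
step 7: [-9, 6, -3]
step 8: [-9, 3]
The first disagreement with the record is at step 7, where the value should be top = -3.

step 7, top = -3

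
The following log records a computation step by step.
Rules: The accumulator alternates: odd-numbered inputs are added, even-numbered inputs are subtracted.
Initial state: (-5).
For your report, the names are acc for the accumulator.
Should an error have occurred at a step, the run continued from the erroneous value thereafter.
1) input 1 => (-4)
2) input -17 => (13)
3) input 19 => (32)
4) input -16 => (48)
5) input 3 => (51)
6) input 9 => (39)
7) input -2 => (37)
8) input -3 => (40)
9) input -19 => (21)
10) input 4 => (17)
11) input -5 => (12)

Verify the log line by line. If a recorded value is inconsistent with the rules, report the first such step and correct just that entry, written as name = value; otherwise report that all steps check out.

step 6, acc = 42

1. acc = -5 + 1 = -4 (agrees with the log)
2. acc = -4 - -17 = 13 (agrees with the log)
3. acc = 13 + 19 = 32 (consistent with the log)
4. acc = 32 - -16 = 48 (exactly as logged)
5. acc = 48 + 3 = 51 (same as recorded)
6. acc = 51 - 9 = 42 (this is not what the log shows)
First incorrect step: 6; the correct value is acc = 42.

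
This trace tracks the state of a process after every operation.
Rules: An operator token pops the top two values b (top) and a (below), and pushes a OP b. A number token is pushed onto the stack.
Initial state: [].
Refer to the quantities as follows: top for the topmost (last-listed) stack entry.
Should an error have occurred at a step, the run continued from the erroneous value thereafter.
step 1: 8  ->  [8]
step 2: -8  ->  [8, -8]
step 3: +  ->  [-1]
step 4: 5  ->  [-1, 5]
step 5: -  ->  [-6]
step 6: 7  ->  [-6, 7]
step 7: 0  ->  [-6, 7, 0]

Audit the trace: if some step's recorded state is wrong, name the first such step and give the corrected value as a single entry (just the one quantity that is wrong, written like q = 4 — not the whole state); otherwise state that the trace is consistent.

step 3, top = 0

Step 1: push 8: top = 8 — confirmed correct.
Step 2: push -8: top = -8 — no discrepancy.
Step 3: 8 + -8 = 0 — this is not what the trace shows.
That makes step 3 the first incorrect line — top = 0 is what it should show.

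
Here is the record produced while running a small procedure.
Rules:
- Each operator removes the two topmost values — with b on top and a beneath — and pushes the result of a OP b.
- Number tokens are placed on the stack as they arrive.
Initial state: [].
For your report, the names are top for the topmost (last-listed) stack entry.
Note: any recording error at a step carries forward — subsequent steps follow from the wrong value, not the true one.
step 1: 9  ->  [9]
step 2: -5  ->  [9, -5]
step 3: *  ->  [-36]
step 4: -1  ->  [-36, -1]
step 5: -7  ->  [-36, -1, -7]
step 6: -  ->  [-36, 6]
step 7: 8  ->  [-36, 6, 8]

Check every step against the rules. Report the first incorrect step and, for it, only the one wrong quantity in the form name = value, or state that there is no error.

Recomputing the run from the initial state:
step 1: [9]
step 2: [9, -5]
step 3: [-45]
step 4: [-45, -1]
step 5: [-45, -1, -7]
step 6: [-45, 6]
step 7: [-45, 6, 8]
The first disagreement with the record is at step 3, where the value should be top = -45.

step 3, top = -45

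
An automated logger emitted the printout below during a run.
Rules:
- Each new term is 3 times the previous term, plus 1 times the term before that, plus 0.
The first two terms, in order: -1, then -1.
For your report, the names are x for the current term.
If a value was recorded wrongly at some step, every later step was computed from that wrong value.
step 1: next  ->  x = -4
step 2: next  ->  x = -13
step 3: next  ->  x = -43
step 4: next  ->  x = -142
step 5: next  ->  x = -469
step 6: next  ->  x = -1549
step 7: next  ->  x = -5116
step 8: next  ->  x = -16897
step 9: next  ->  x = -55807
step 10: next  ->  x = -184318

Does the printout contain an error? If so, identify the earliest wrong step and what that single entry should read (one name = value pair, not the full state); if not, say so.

step 1: x = 3*(-1) + (1)*(-1) + (0) = -4 -> consistent with the printout
step 2: x = 3*(-4) + (1)*(-1) + (0) = -13 -> confirmed correct
step 3: x = 3*(-13) + (1)*(-4) + (0) = -43 -> same as recorded
step 4: x = 3*(-43) + (1)*(-13) + (0) = -142 -> confirmed correct
step 5: x = 3*(-142) + (1)*(-43) + (0) = -469 -> agrees with the printout
step 6: x = 3*(-469) + (1)*(-142) + (0) = -1549 -> in agreement
step 7: x = 3*(-1549) + (1)*(-469) + (0) = -5116 -> in agreement
step 8: x = 3*(-5116) + (1)*(-1549) + (0) = -16897 -> matches
step 9: x = 3*(-16897) + (1)*(-5116) + (0) = -55807 -> in agreement
step 10: x = 3*(-55807) + (1)*(-16897) + (0) = -184318 -> same as recorded
The whole run recomputes cleanly — no discrepancies.

no error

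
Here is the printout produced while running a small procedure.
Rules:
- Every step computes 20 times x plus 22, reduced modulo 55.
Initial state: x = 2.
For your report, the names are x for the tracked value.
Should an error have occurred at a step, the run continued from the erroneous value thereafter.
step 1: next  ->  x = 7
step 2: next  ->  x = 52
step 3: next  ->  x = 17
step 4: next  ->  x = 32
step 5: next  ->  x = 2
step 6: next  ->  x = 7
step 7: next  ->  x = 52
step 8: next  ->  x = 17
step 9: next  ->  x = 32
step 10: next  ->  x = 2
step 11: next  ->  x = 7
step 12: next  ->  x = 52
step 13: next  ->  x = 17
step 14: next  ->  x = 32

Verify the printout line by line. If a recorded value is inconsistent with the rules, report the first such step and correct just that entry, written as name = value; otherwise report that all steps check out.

no error

step 1: x = (20*2 + 22) mod 55 = 7 -> agrees with the printout
step 2: x = (20*7 + 22) mod 55 = 52 -> verified
step 3: x = (20*52 + 22) mod 55 = 17 -> consistent with the printout
step 4: x = (20*17 + 22) mod 55 = 32 -> agrees with the printout
step 5: x = (20*32 + 22) mod 55 = 2 -> no discrepancy
step 6: x = (20*2 + 22) mod 55 = 7 -> in agreement
step 7: x = (20*7 + 22) mod 55 = 52 -> agrees with the printout
step 8: x = (20*52 + 22) mod 55 = 17 -> exactly as logged
step 9: x = (20*17 + 22) mod 55 = 32 -> verified
step 10: x = (20*32 + 22) mod 55 = 2 -> verified
step 11: x = (20*2 + 22) mod 55 = 7 -> exactly as logged
step 12: x = (20*7 + 22) mod 55 = 52 -> checks out
step 13: x = (20*52 + 22) mod 55 = 17 -> confirmed correct
step 14: x = (20*17 + 22) mod 55 = 32 -> exactly as logged
All steps check out; nothing to correct.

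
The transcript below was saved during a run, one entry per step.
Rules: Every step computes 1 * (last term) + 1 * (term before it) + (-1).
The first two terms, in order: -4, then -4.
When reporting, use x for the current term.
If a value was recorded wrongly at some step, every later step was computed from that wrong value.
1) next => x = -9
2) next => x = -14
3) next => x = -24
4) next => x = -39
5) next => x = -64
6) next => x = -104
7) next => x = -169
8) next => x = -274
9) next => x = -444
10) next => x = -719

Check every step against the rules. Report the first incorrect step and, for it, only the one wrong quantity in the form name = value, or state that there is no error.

step 1: x = 1*(-4) + (1)*(-4) + (-1) = -9 -> confirmed correct
step 2: x = 1*(-9) + (1)*(-4) + (-1) = -14 -> exactly as logged
step 3: x = 1*(-14) + (1)*(-9) + (-1) = -24 -> agrees with the transcript
step 4: x = 1*(-24) + (1)*(-14) + (-1) = -39 -> agrees with the transcript
step 5: x = 1*(-39) + (1)*(-24) + (-1) = -64 -> same as recorded
step 6: x = 1*(-64) + (1)*(-39) + (-1) = -104 -> matches
step 7: x = 1*(-104) + (1)*(-64) + (-1) = -169 -> checks out
step 8: x = 1*(-169) + (1)*(-104) + (-1) = -274 -> same as recorded
step 9: x = 1*(-274) + (1)*(-169) + (-1) = -444 -> confirmed correct
step 10: x = 1*(-444) + (1)*(-274) + (-1) = -719 -> agrees with the transcript
Each recorded entry agrees with the recomputation.

no error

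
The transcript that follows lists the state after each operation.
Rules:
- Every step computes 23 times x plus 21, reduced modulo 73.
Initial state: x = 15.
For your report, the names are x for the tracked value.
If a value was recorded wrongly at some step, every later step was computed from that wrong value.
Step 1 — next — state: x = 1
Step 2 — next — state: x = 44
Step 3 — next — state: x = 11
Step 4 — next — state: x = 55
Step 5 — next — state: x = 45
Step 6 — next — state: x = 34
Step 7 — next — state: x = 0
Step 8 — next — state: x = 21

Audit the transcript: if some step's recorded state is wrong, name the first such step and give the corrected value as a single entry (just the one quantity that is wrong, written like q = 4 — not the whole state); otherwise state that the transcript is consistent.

Step 1: x = (23*15 + 21) mod 73 = 1 — consistent with the transcript.
Step 2: x = (23*1 + 21) mod 73 = 44 — exactly as logged.
Step 3: x = (23*44 + 21) mod 73 = 11 — consistent with the transcript.
Step 4: x = (23*11 + 21) mod 73 = 55 — matches.
Step 5: x = (23*55 + 21) mod 73 = 45 — matches.
Step 6: x = (23*45 + 21) mod 73 = 34 — exactly as logged.
Step 7: x = (23*34 + 21) mod 73 = 0 — verified.
Step 8: x = (23*0 + 21) mod 73 = 21 — no discrepancy.
No step deviates from the rules.

no error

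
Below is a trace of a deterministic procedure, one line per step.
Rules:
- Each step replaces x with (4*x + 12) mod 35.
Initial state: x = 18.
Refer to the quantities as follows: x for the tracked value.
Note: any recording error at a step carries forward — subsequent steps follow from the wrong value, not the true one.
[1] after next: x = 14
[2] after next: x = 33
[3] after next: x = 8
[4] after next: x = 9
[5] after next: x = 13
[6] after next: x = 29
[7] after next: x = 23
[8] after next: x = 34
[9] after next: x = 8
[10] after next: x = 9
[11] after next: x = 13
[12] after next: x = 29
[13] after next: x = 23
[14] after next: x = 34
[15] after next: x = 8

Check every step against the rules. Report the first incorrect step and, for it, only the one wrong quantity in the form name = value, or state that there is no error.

step 3, x = 4

Step 1: x = (4*18 + 12) mod 35 = 14 — confirmed correct.
Step 2: x = (4*14 + 12) mod 35 = 33 — agrees with the trace.
Step 3: x = (4*33 + 12) mod 35 = 4 — the trace has a different value.
Step 3 is the first one off; corrected, x = 4.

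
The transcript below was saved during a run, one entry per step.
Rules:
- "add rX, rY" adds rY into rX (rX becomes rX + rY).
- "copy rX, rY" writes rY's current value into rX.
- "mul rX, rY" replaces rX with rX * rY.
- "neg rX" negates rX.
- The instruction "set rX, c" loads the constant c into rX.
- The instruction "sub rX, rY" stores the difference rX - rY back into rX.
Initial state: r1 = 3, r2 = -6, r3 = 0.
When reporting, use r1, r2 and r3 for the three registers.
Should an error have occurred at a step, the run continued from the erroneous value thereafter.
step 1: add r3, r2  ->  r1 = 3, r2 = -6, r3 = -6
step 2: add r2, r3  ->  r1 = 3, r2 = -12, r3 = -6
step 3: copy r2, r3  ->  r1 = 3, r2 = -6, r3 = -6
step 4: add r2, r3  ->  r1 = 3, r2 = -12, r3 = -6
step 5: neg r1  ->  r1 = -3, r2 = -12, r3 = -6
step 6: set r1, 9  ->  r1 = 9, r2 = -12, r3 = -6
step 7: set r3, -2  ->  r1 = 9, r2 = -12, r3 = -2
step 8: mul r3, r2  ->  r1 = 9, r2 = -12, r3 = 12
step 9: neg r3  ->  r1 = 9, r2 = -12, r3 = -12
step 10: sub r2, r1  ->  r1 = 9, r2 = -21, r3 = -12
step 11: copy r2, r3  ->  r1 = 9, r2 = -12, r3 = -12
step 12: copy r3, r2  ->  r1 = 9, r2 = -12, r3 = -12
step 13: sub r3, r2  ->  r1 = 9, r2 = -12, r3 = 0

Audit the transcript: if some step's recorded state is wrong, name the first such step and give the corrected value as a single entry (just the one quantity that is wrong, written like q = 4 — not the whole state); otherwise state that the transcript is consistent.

step 8, r3 = 24

Recomputing the run from the initial state:
step 1: r1 = 3, r2 = -6, r3 = -6
step 2: r1 = 3, r2 = -12, r3 = -6
step 3: r1 = 3, r2 = -6, r3 = -6
step 4: r1 = 3, r2 = -12, r3 = -6
step 5: r1 = -3, r2 = -12, r3 = -6
step 6: r1 = 9, r2 = -12, r3 = -6
step 7: r1 = 9, r2 = -12, r3 = -2
step 8: r1 = 9, r2 = -12, r3 = 24
step 9: r1 = 9, r2 = -12, r3 = -24
step 10: r1 = 9, r2 = -21, r3 = -24
step 11: r1 = 9, r2 = -24, r3 = -24
step 12: r1 = 9, r2 = -24, r3 = -24
step 13: r1 = 9, r2 = -24, r3 = 0
The first disagreement with the transcript is at step 8, where the value should be r3 = 24.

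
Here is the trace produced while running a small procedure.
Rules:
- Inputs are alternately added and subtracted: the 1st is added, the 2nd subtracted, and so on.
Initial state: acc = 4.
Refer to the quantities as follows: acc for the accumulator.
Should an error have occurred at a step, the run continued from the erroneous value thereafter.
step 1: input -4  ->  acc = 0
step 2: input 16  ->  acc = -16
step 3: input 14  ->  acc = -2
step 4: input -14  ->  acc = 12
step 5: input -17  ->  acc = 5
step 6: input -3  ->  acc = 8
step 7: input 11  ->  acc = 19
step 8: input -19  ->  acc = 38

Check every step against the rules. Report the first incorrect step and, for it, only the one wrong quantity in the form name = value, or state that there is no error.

Step 1: acc = 4 + -4 = 0 — no discrepancy.
Step 2: acc = 0 - 16 = -16 — agrees with the trace.
Step 3: acc = -16 + 14 = -2 — agrees with the trace.
Step 4: acc = -2 - -14 = 12 — exactly as logged.
Step 5: acc = 12 + -17 = -5 — the trace has a different value.
That makes step 5 the first incorrect line — acc = -5 is what it should show.

step 5, acc = -5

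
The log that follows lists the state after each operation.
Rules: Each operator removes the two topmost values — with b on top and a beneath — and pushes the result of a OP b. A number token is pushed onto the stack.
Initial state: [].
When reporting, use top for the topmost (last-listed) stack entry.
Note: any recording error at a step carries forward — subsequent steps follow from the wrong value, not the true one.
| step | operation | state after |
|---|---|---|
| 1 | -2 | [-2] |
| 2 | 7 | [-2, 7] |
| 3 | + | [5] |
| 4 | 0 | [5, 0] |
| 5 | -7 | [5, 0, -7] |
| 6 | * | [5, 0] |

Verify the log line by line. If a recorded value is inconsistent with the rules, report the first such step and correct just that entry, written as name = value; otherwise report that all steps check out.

Step 1: push -2: top = -2 — consistent with the log.
Step 2: push 7: top = 7 — matches.
Step 3: -2 + 7 = 5 — checks out.
Step 4: push 0: top = 0 — same as recorded.
Step 5: push -7: top = -7 — consistent with the log.
Step 6: 0 * -7 = 0 — checks out.
All entries verified; no error found.

no error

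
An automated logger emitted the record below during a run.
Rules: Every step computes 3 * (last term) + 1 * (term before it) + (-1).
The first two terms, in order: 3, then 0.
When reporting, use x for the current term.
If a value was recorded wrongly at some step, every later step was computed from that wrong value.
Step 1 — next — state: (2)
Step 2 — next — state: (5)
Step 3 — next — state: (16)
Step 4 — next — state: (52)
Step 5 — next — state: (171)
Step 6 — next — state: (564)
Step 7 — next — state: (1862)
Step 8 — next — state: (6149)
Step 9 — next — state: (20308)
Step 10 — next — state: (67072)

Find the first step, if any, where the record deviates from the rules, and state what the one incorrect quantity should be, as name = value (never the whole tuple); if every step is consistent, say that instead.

no error

step 1: x = 3*(0) + (1)*(3) + (-1) = 2 -> confirmed correct
step 2: x = 3*(2) + (1)*(0) + (-1) = 5 -> agrees with the record
step 3: x = 3*(5) + (1)*(2) + (-1) = 16 -> verified
step 4: x = 3*(16) + (1)*(5) + (-1) = 52 -> in agreement
step 5: x = 3*(52) + (1)*(16) + (-1) = 171 -> same as recorded
step 6: x = 3*(171) + (1)*(52) + (-1) = 564 -> checks out
step 7: x = 3*(564) + (1)*(171) + (-1) = 1862 -> agrees with the record
step 8: x = 3*(1862) + (1)*(564) + (-1) = 6149 -> confirmed correct
step 9: x = 3*(6149) + (1)*(1862) + (-1) = 20308 -> agrees with the record
step 10: x = 3*(20308) + (1)*(6149) + (-1) = 67072 -> confirmed correct
Nothing is out of place; the run is error-free.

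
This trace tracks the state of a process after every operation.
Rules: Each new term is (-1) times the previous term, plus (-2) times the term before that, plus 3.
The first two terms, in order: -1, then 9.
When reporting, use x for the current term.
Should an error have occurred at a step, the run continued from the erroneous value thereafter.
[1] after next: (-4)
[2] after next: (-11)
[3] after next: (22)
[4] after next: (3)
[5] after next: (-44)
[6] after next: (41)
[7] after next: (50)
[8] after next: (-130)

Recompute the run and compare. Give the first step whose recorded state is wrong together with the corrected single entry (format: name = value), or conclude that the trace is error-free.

step 8, x = -129

step 1: x = -1*(9) + (-2)*(-1) + (3) = -4 -> consistent with the trace
step 2: x = -1*(-4) + (-2)*(9) + (3) = -11 -> checks out
step 3: x = -1*(-11) + (-2)*(-4) + (3) = 22 -> exactly as logged
step 4: x = -1*(22) + (-2)*(-11) + (3) = 3 -> exactly as logged
step 5: x = -1*(3) + (-2)*(22) + (3) = -44 -> matches
step 6: x = -1*(-44) + (-2)*(3) + (3) = 41 -> checks out
step 7: x = -1*(41) + (-2)*(-44) + (3) = 50 -> checks out
step 8: x = -1*(50) + (-2)*(41) + (3) = -129 -> the trace disagrees here
That makes step 8 the first incorrect line — x = -129 is what it should show.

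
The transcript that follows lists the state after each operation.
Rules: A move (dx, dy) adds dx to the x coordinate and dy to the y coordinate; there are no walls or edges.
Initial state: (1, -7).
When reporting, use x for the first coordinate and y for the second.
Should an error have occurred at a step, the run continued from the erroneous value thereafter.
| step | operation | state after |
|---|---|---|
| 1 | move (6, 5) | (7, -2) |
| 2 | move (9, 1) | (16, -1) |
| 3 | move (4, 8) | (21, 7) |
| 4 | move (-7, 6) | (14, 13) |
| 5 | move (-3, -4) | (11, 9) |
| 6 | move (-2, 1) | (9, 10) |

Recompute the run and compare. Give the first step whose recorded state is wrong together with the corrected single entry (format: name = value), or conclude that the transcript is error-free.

step 3, x = 20

Step 1: x = 1 + (6) = 7, y = -7 + (5) = -2 — checks out.
Step 2: x = 7 + (9) = 16, y = -2 + (1) = -1 — consistent with the transcript.
Step 3: x = 16 + (4) = 20, y = -1 + (8) = 7 — a discrepancy with the transcript.
The earliest wrong entry is at step 3: it should read x = 20.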